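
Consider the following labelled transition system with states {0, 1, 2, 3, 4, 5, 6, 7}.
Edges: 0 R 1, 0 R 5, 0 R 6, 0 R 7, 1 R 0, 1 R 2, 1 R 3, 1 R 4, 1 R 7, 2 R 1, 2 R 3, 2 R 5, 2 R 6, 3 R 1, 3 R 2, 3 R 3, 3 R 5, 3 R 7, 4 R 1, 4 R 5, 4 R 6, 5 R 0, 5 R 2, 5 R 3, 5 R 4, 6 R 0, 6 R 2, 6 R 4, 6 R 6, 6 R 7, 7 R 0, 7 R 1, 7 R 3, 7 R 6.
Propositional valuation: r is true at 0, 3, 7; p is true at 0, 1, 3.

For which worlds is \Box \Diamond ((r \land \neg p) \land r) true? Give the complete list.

Let φ = \Box \Diamond ((r \land \neg p) \land r). Evaluate φ at each world:
  0 (successors {1, 5, 6, 7}): φ is false.
  1 (successors {0, 2, 3, 4, 7}): φ is false.
  2 (successors {1, 3, 5, 6}): φ is false.
  3 (successors {1, 2, 3, 5, 7}): φ is false.
  4 (successors {1, 5, 6}): φ is false.
  5 (successors {0, 2, 3, 4}): φ is false.
  6 (successors {0, 2, 4, 6, 7}): φ is false.
  7 (successors {0, 1, 3, 6}): φ is true.
For instance, at 6:
  At 6: \Box \Diamond ((r \land \neg p) \land r) requires \Diamond ((r \land \neg p) \land r) at every successor {0, 2, 4, 6, 7}.
    \Diamond ((r \land \neg p) \land r) fails at 2, so \Box \Diamond ((r \land \neg p) \land r) is false at 6.
      At 2: \Diamond ((r \land \neg p) \land r) requires (r \land \neg p) \land r at some successor in {1, 3, 5, 6}.
        At 1: (r \land \neg p) \land r is false.
        At 3: (r \land \neg p) \land r is false.
        At 5: (r \land \neg p) \land r is false.
        At 6: (r \land \neg p) \land r is false.
      So \Diamond ((r \land \neg p) \land r) is false at 2.
Satisfying worlds: {7}

7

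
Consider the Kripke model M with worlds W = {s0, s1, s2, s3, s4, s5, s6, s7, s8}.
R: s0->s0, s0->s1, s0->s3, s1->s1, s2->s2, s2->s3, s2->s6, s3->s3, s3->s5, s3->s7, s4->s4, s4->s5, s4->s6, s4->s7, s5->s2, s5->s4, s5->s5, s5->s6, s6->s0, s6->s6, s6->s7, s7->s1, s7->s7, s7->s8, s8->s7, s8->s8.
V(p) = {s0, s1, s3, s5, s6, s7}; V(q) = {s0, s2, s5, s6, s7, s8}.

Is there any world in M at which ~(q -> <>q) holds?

No

Recall that <>ψ holds at a world iff ψ holds at some accessible world.
Let φ = ~(q -> <>q). Evaluate φ at each world:
  s0 (successors {s0, s1, s3}): φ is false.
  s1 (successors {s1}): φ is false.
  s2 (successors {s2, s3, s6}): φ is false.
  s3 (successors {s3, s5, s7}): φ is false.
  s4 (successors {s4, s5, s6, s7}): φ is false.
  s5 (successors {s2, s4, s5, s6}): φ is false.
  s6 (successors {s0, s6, s7}): φ is false.
  s7 (successors {s1, s7, s8}): φ is false.
  s8 (successors {s7, s8}): φ is false.
For instance, at s7:
  At s7: q -> <>q is true, so ~(q -> <>q) is false.
    At s7: q is true, <>q is true, so q -> <>q is true.
      At s7: <>q requires q at some successor in {s1, s7, s8}.
        q holds at s7, so <>q is true at s7.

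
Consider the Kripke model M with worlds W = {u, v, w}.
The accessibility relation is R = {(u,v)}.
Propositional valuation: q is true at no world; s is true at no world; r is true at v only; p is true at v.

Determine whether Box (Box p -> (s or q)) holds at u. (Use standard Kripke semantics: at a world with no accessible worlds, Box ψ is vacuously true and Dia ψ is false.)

At u: Box (Box p -> (s or q)) requires Box p -> (s or q) at every successor {v}.
  Box p -> (s or q) fails at v, so Box (Box p -> (s or q)) is false at u.
    At v: Box p is true, s or q is false, so Box p -> (s or q) is false.
      At v: no accessible worlds, so Box p holds vacuously.

No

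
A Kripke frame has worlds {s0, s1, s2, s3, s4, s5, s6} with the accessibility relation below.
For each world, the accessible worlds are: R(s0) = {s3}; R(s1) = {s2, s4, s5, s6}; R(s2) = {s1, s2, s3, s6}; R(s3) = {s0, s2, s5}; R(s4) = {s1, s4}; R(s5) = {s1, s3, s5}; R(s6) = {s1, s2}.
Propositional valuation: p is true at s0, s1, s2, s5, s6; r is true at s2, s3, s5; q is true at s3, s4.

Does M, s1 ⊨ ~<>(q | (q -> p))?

No

At s1: <>(q | (q -> p)) is true, so ~<>(q | (q -> p)) is false.
  At s1: <>(q | (q -> p)) requires q | (q -> p) at some successor in {s2, s4, s5, s6}.
    q | (q -> p) holds at s2, so <>(q | (q -> p)) is true at s1.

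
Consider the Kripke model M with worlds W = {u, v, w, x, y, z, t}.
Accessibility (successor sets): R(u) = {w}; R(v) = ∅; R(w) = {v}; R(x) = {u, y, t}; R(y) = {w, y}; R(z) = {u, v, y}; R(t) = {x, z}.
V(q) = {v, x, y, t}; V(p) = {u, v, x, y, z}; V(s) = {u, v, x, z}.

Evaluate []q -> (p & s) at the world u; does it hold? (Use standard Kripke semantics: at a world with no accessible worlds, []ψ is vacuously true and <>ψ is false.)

At u: []q is false, p & s is true, so []q -> (p & s) is true.
  At u: []q requires q at every successor {w}.
    q fails at w, so []q is false at u.

Yes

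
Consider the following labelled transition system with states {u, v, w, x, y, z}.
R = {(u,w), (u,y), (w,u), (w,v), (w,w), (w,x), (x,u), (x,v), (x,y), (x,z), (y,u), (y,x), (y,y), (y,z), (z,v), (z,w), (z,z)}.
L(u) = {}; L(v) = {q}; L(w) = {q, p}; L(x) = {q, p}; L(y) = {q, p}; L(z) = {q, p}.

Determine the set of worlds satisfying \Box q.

u, v, z

Let φ = \Box q. Evaluate φ at each world:
  u (successors {w, y}): φ is true.
  v (successors ∅): φ is true.
  w (successors {u, v, w, x}): φ is false.
  x (successors {u, v, y, z}): φ is false.
  y (successors {u, x, y, z}): φ is false.
  z (successors {v, w, z}): φ is true.
For instance, at x:
  At x: \Box q requires q at every successor {u, v, y, z}.
    q fails at u, so \Box q is false at x.
Satisfying worlds: {u, v, z}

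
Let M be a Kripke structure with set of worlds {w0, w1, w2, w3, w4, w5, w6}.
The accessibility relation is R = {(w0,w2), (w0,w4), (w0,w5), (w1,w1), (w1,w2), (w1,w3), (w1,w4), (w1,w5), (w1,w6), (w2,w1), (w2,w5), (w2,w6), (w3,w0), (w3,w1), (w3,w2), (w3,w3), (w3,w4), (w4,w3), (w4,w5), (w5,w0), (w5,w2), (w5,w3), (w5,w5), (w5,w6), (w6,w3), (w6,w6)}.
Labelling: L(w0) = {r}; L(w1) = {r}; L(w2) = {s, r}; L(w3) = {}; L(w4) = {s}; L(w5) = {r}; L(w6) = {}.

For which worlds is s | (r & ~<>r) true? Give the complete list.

Let φ = s | (r & ~<>r). Evaluate φ at each world:
  w0 (successors {w2, w4, w5}): φ is false.
  w1 (successors {w1, w2, w3, w4, w5, w6}): φ is false.
  w2 (successors {w1, w5, w6}): φ is true.
  w3 (successors {w0, w1, w2, w3, w4}): φ is false.
  w4 (successors {w3, w5}): φ is true.
  w5 (successors {w0, w2, w3, w5, w6}): φ is false.
  w6 (successors {w3, w6}): φ is false.
For instance, at w4:
  At w4: s is true, r & ~<>r is false, so s | (r & ~<>r) is true.
    At w4: r is false, ~<>r is false, so r & ~<>r is false.
      At w4: <>r is true, so ~<>r is false.
Satisfying worlds: {w2, w4}

w2, w4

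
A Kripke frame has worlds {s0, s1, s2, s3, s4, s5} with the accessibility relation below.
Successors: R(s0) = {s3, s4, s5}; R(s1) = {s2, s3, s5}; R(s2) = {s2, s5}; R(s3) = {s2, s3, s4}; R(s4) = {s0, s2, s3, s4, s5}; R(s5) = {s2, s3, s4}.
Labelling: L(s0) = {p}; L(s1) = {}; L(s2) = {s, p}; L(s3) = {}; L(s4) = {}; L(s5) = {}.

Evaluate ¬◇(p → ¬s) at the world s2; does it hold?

No

Recall that ◇ψ holds at a world iff ψ holds at some accessible world.
At s2: ◇(p → ¬s) is true, so ¬◇(p → ¬s) is false.
  At s2: ◇(p → ¬s) requires p → ¬s at some successor in {s2, s5}.
    p → ¬s holds at s5, so ◇(p → ¬s) is true at s2.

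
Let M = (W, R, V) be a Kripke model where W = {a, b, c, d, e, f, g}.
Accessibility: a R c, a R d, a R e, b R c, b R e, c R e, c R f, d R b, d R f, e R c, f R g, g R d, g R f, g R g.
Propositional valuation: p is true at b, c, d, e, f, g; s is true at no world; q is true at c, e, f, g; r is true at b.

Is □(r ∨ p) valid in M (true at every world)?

Yes

Let φ = □(r ∨ p). Evaluate φ at each world:
  a (successors {c, d, e}): φ is true.
  b (successors {c, e}): φ is true.
  c (successors {e, f}): φ is true.
  d (successors {b, f}): φ is true.
  e (successors {c}): φ is true.
  f (successors {g}): φ is true.
  g (successors {d, f, g}): φ is true.
For instance, at e:
  At e: □(r ∨ p) requires r ∨ p at every successor {c}.
    At c: r ∨ p is true.
  So □(r ∨ p) is true at e.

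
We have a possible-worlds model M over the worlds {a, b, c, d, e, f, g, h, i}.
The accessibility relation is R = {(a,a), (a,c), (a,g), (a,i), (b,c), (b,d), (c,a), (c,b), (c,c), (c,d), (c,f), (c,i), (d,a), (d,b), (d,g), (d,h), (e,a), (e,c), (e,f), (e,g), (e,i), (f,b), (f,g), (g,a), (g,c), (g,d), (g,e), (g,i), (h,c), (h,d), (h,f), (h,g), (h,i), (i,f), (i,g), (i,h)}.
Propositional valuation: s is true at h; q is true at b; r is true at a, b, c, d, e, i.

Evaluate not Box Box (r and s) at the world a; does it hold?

At a: Box Box (r and s) is false, so not Box Box (r and s) is true.
  At a: Box Box (r and s) requires Box (r and s) at every successor {a, c, g, i}.
    Box (r and s) fails at a, so Box Box (r and s) is false at a.
      At a: Box (r and s) requires r and s at every successor {a, c, g, i}.
        r and s fails at a, so Box (r and s) is false at a.

Yes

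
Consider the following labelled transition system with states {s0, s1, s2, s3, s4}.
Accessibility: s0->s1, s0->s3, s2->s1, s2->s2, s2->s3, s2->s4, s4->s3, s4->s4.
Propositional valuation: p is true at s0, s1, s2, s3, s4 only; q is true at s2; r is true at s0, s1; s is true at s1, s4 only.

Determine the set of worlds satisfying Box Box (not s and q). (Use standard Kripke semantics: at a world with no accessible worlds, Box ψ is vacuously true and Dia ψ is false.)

Let φ = Box Box (not s and q). Evaluate φ at each world:
  s0 (successors {s1, s3}): φ is true.
  s1 (successors ∅): φ is true.
  s2 (successors {s1, s2, s3, s4}): φ is false.
  s3 (successors ∅): φ is true.
  s4 (successors {s3, s4}): φ is false.
For instance, at s0:
  At s0: Box Box (not s and q) requires Box (not s and q) at every successor {s1, s3}.
      At s1: no accessible worlds, so Box (not s and q) holds vacuously.
      At s3: no accessible worlds, so Box (not s and q) holds vacuously.
  So Box Box (not s and q) is true at s0.
Satisfying worlds: {s0, s1, s3}

s0, s1, s3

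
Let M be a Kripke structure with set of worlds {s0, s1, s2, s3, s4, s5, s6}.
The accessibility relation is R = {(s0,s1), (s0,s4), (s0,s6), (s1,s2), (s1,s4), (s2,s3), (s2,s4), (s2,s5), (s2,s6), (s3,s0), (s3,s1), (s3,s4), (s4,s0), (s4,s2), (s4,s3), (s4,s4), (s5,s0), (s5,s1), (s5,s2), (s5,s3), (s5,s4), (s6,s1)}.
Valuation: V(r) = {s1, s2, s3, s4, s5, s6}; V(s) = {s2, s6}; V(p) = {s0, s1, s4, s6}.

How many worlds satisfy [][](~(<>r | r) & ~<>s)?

Recall that []ψ holds at a world iff ψ holds at every accessible world, and <>ψ holds iff ψ holds at some accessible world.
Let φ = [][](~(<>r | r) & ~<>s). Evaluate φ at each world:
  s0 (successors {s1, s4, s6}): φ is false.
  s1 (successors {s2, s4}): φ is false.
  s2 (successors {s3, s4, s5, s6}): φ is false.
  s3 (successors {s0, s1, s4}): φ is false.
  s4 (successors {s0, s2, s3, s4}): φ is false.
  s5 (successors {s0, s1, s2, s3, s4}): φ is false.
  s6 (successors {s1}): φ is false.
For instance, at s0:
  At s0: [][](~(<>r | r) & ~<>s) requires [](~(<>r | r) & ~<>s) at every successor {s1, s4, s6}.
    [](~(<>r | r) & ~<>s) fails at s1, so [][](~(<>r | r) & ~<>s) is false at s0.
      At s1: [](~(<>r | r) & ~<>s) requires ~(<>r | r) & ~<>s at every successor {s2, s4}.
        ~(<>r | r) & ~<>s fails at s2, so [](~(<>r | r) & ~<>s) is false at s1.
Satisfying worlds: none.

0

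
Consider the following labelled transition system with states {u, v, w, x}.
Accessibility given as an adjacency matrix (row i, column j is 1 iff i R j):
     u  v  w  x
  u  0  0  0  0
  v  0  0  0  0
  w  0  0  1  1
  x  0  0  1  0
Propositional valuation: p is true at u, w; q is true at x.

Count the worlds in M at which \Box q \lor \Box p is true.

Recall that \Box ψ holds at a world iff ψ holds at every accessible world, and \Diamond ψ holds iff ψ holds at some accessible world.
Let φ = \Box q \lor \Box p. Evaluate φ at each world:
  u (successors ∅): φ is true.
  v (successors ∅): φ is true.
  w (successors {w, x}): φ is false.
  x (successors {w}): φ is true.
For instance, at w:
  At w: \Box q is false, \Box p is false, so \Box q \lor \Box p is false.
    At w: \Box q requires q at every successor {w, x}.
      q fails at w, so \Box q is false at w.
    At w: \Box p requires p at every successor {w, x}.
      p fails at x, so \Box p is false at w.
Satisfying worlds: {u, v, x}

3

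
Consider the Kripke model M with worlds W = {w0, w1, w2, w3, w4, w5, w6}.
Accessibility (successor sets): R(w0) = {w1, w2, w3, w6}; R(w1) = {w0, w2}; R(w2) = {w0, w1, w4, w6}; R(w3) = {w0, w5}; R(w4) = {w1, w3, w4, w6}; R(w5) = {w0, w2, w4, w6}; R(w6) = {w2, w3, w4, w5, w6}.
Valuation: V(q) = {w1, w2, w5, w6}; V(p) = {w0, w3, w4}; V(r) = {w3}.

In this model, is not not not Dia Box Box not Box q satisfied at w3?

No

At w3: not not Dia Box Box not Box q is true, so not not not Dia Box Box not Box q is false.
  At w3: not Dia Box Box not Box q is false, so not not Dia Box Box not Box q is true.
    At w3: Dia Box Box not Box q is true, so not Dia Box Box not Box q is false.
      At w3: Dia Box Box not Box q requires Box Box not Box q at some successor in {w0, w5}.
        Box Box not Box q holds at w0, so Dia Box Box not Box q is true at w3.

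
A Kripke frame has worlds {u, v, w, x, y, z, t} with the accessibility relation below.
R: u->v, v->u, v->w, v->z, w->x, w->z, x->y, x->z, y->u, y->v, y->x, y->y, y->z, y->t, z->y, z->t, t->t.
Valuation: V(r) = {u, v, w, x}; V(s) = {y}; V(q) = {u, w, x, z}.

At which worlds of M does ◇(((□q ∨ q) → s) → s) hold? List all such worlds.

Let φ = ◇(((□q ∨ q) → s) → s). Evaluate φ at each world:
  u (successors {v}): φ is true.
  v (successors {u, w, z}): φ is true.
  w (successors {x, z}): φ is true.
  x (successors {y, z}): φ is true.
  y (successors {u, v, x, y, z, t}): φ is true.
  z (successors {y, t}): φ is true.
  t (successors {t}): φ is false.
For instance, at v:
  At v: ◇(((□q ∨ q) → s) → s) requires ((□q ∨ q) → s) → s at some successor in {u, w, z}.
    ((□q ∨ q) → s) → s holds at u, so ◇(((□q ∨ q) → s) → s) is true at v.
      At u: (□q ∨ q) → s is false, s is false, so ((□q ∨ q) → s) → s is true.
Satisfying worlds: {u, v, w, x, y, z}

u, v, w, x, y, z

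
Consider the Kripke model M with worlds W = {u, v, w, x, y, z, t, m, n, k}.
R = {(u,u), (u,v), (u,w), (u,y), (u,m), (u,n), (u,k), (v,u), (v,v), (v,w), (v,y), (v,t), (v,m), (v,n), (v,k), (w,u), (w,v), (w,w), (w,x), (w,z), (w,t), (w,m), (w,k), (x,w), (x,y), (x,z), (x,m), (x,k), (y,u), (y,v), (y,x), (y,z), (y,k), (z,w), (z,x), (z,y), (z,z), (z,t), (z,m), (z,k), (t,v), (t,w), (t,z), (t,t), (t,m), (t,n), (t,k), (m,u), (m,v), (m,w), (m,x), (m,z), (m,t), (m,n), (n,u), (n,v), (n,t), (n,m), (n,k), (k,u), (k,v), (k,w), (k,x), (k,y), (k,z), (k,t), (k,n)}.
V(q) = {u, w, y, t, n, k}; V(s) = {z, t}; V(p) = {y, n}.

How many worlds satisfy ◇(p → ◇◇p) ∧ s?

2

Let φ = ◇(p → ◇◇p) ∧ s. Evaluate φ at each world:
  u (successors {u, v, w, y, m, n, k}): φ is false.
  v (successors {u, v, w, y, t, m, n, k}): φ is false.
  w (successors {u, v, w, x, z, t, m, k}): φ is false.
  x (successors {w, y, z, m, k}): φ is false.
  y (successors {u, v, x, z, k}): φ is false.
  z (successors {w, x, y, z, t, m, k}): φ is true.
  t (successors {v, w, z, t, m, n, k}): φ is true.
  m (successors {u, v, w, x, z, t, n}): φ is false.
  n (successors {u, v, t, m, k}): φ is false.
  k (successors {u, v, w, x, y, z, t, n}): φ is false.
For instance, at z:
  At z: ◇(p → ◇◇p) is true, s is true, so ◇(p → ◇◇p) ∧ s is true.
    At z: ◇(p → ◇◇p) requires p → ◇◇p at some successor in {w, x, y, z, t, m, k}.
      p → ◇◇p holds at w, so ◇(p → ◇◇p) is true at z.
Satisfying worlds: {z, t}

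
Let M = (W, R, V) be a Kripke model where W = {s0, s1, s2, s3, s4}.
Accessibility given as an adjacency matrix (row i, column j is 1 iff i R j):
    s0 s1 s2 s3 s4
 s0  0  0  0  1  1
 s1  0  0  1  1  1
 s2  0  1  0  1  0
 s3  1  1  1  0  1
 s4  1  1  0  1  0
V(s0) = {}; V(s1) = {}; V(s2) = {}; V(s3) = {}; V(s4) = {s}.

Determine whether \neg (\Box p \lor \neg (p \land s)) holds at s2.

No

At s2: \Box p \lor \neg (p \land s) is true, so \neg (\Box p \lor \neg (p \land s)) is false.
  At s2: \Box p is false, \neg (p \land s) is true, so \Box p \lor \neg (p \land s) is true.
    At s2: \Box p requires p at every successor {s1, s3}.
      p fails at s1, so \Box p is false at s2.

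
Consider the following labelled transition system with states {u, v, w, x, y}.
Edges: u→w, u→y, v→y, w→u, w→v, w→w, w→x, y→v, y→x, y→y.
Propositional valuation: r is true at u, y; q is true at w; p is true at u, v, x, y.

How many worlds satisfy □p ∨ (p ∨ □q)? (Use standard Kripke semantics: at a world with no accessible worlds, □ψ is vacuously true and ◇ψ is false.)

Let φ = □p ∨ (p ∨ □q). Evaluate φ at each world:
  u (successors {w, y}): φ is true.
  v (successors {y}): φ is true.
  w (successors {u, v, w, x}): φ is false.
  x (successors ∅): φ is true.
  y (successors {v, x, y}): φ is true.
For instance, at u:
  At u: □p is false, p ∨ □q is true, so □p ∨ (p ∨ □q) is true.
    At u: □p requires p at every successor {w, y}.
      p fails at w, so □p is false at u.
    At u: p is true, □q is false, so p ∨ □q is true.
      At u: □q requires q at every successor {w, y}.
        q fails at y, so □q is false at u.
Satisfying worlds: {u, v, x, y}

4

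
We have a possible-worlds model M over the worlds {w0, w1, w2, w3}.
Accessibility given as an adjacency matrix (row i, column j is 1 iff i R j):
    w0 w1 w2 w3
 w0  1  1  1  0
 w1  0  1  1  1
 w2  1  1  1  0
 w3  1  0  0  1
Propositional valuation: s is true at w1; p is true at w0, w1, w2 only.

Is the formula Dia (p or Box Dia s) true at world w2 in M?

Yes

At w2: Dia (p or Box Dia s) requires p or Box Dia s at some successor in {w0, w1, w2}.
  p or Box Dia s holds at w0, so Dia (p or Box Dia s) is true at w2.
    At w0: p is true, Box Dia s is true, so p or Box Dia s is true.
      At w0: Box Dia s requires Dia s at every successor {w0, w1, w2}.
        At w0: Dia s is true.
        At w1: Dia s is true.
        At w2: Dia s is true.
      So Box Dia s is true at w0.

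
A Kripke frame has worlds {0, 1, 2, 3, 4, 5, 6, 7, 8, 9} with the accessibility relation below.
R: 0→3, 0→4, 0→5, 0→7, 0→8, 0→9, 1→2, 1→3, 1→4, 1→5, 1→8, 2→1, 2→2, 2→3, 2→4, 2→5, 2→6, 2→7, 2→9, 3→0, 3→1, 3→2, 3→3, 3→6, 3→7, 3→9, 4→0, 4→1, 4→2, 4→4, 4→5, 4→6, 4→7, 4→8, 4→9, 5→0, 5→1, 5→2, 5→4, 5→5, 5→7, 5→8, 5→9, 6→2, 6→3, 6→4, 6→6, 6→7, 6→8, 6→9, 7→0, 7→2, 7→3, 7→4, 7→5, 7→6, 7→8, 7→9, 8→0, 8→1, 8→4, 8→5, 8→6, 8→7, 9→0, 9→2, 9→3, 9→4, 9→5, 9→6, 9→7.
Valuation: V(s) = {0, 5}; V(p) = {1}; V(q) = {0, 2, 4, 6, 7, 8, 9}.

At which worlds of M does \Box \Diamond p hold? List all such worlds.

Let φ = \Box \Diamond p. Evaluate φ at each world:
  0 (successors {3, 4, 5, 7, 8, 9}): φ is false.
  1 (successors {2, 3, 4, 5, 8}): φ is true.
  2 (successors {1, 2, 3, 4, 5, 6, 7, 9}): φ is false.
  3 (successors {0, 1, 2, 3, 6, 7, 9}): φ is false.
  4 (successors {0, 1, 2, 4, 5, 6, 7, 8, 9}): φ is false.
  5 (successors {0, 1, 2, 4, 5, 7, 8, 9}): φ is false.
  6 (successors {2, 3, 4, 6, 7, 8, 9}): φ is false.
  7 (successors {0, 2, 3, 4, 5, 6, 8, 9}): φ is false.
  8 (successors {0, 1, 4, 5, 6, 7}): φ is false.
  9 (successors {0, 2, 3, 4, 5, 6, 7}): φ is false.
For instance, at 2:
  At 2: \Box \Diamond p requires \Diamond p at every successor {1, 2, 3, 4, 5, 6, 7, 9}.
    \Diamond p fails at 1, so \Box \Diamond p is false at 2.
      At 1: \Diamond p requires p at some successor in {2, 3, 4, 5, 8}.
        At 2: p is false.
        At 3: p is false.
        At 4: p is false.
        At 5: p is false.
        At 8: p is false.
      So \Diamond p is false at 1.
Satisfying worlds: {1}

1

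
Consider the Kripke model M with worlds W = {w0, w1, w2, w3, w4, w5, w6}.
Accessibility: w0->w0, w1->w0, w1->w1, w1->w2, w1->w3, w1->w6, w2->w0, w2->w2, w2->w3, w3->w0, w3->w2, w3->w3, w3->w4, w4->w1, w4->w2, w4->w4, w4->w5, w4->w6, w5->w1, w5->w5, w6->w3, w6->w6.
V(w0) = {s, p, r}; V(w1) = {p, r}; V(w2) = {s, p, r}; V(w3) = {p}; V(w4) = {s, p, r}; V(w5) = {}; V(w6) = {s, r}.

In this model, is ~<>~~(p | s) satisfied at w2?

No

At w2: <>~~(p | s) is true, so ~<>~~(p | s) is false.
  At w2: <>~~(p | s) requires ~~(p | s) at some successor in {w0, w2, w3}.
    ~~(p | s) holds at w0, so <>~~(p | s) is true at w2.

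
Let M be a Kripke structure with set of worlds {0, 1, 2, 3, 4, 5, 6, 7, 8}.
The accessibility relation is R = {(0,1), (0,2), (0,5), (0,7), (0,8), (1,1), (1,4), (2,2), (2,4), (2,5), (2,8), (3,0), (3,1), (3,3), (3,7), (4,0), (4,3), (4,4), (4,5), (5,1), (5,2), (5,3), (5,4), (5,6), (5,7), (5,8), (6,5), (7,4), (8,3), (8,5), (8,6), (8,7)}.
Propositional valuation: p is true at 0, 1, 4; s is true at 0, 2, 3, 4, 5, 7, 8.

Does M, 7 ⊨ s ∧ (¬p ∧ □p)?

Recall that □ψ holds at a world iff ψ holds at every accessible world, and ◇ψ holds iff ψ holds at some accessible world.
At 7: s is true, ¬p ∧ □p is true, so s ∧ (¬p ∧ □p) is true.
  At 7: ¬p is true, □p is true, so ¬p ∧ □p is true.
    At 7: □p requires p at every successor {4}.
      At 4: p is true.
    So □p is true at 7.

Yes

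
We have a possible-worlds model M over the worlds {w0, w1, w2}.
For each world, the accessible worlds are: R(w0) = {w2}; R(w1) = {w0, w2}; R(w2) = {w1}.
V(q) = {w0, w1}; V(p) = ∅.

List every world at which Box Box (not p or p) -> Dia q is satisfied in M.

w1, w2

Let φ = Box Box (not p or p) -> Dia q. Evaluate φ at each world:
  w0 (successors {w2}): φ is false.
  w1 (successors {w0, w2}): φ is true.
  w2 (successors {w1}): φ is true.
For instance, at w0:
  At w0: Box Box (not p or p) is true, Dia q is false, so Box Box (not p or p) -> Dia q is false.
    At w0: Box Box (not p or p) requires Box (not p or p) at every successor {w2}.
      At w2: Box (not p or p) is true.
    So Box Box (not p or p) is true at w0.
    At w0: Dia q requires q at some successor in {w2}.
      At w2: q is false.
    So Dia q is false at w0.
Satisfying worlds: {w1, w2}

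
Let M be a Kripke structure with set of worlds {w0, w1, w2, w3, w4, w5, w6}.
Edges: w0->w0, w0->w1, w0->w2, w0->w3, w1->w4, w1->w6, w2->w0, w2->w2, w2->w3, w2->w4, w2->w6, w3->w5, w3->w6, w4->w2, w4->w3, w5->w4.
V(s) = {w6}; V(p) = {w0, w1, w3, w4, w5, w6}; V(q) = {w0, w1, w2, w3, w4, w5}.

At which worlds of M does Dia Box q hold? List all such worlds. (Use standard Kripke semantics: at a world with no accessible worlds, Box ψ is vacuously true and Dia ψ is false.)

Let φ = Dia Box q. Evaluate φ at each world:
  w0 (successors {w0, w1, w2, w3}): φ is true.
  w1 (successors {w4, w6}): φ is true.
  w2 (successors {w0, w2, w3, w4, w6}): φ is true.
  w3 (successors {w5, w6}): φ is true.
  w4 (successors {w2, w3}): φ is false.
  w5 (successors {w4}): φ is true.
  w6 (successors ∅): φ is false.
For instance, at w2:
  At w2: Dia Box q requires Box q at some successor in {w0, w2, w3, w4, w6}.
    Box q holds at w0, so Dia Box q is true at w2.
      At w0: Box q requires q at every successor {w0, w1, w2, w3}.
        At w0: q is true.
        At w1: q is true.
        At w2: q is true.
        At w3: q is true.
      So Box q is true at w0.
Satisfying worlds: {w0, w1, w2, w3, w5}

w0, w1, w2, w3, w5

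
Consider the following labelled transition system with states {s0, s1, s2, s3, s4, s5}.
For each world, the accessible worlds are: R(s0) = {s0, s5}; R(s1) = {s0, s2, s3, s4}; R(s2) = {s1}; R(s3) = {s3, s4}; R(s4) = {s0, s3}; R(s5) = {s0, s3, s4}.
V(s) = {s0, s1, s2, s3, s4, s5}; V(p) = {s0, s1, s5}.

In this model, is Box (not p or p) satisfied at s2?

At s2: Box (not p or p) requires not p or p at every successor {s1}.
  At s1: not p or p is true.
So Box (not p or p) is true at s2.

Yes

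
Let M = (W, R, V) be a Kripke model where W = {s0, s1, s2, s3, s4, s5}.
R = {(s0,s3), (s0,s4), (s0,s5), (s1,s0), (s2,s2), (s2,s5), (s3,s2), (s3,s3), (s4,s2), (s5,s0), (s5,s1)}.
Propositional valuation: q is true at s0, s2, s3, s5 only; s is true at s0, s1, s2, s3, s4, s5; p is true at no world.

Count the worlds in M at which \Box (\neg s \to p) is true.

6

Let φ = \Box (\neg s \to p). Evaluate φ at each world:
  s0 (successors {s3, s4, s5}): φ is true.
  s1 (successors {s0}): φ is true.
  s2 (successors {s2, s5}): φ is true.
  s3 (successors {s2, s3}): φ is true.
  s4 (successors {s2}): φ is true.
  s5 (successors {s0, s1}): φ is true.
For instance, at s1:
  At s1: \Box (\neg s \to p) requires \neg s \to p at every successor {s0}.
    At s0: \neg s \to p is true.
  So \Box (\neg s \to p) is true at s1.
Satisfying worlds: {s0, s1, s2, s3, s4, s5}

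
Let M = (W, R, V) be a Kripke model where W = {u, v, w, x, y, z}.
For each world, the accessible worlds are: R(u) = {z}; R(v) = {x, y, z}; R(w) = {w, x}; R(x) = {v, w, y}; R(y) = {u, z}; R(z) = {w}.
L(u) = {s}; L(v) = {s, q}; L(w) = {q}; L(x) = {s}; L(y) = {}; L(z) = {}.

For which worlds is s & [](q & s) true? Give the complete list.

Let φ = s & [](q & s). Evaluate φ at each world:
  u (successors {z}): φ is false.
  v (successors {x, y, z}): φ is false.
  w (successors {w, x}): φ is false.
  x (successors {v, w, y}): φ is false.
  y (successors {u, z}): φ is false.
  z (successors {w}): φ is false.
For instance, at y:
  At y: s is false, [](q & s) is false, so s & [](q & s) is false.
    At y: [](q & s) requires q & s at every successor {u, z}.
      q & s fails at u, so [](q & s) is false at y.
Satisfying worlds: none.

none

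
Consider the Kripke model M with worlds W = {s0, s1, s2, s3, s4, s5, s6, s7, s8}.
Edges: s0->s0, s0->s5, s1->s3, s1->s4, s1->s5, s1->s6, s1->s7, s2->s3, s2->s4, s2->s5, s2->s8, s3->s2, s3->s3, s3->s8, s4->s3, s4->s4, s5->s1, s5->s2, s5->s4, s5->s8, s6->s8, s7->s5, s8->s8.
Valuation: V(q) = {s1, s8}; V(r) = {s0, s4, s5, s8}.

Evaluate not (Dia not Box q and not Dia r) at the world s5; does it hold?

Yes

At s5: Dia not Box q and not Dia r is false, so not (Dia not Box q and not Dia r) is true.
  At s5: Dia not Box q is true, not Dia r is false, so Dia not Box q and not Dia r is false.
    At s5: Dia not Box q requires not Box q at some successor in {s1, s2, s4, s8}.
      not Box q holds at s1, so Dia not Box q is true at s5.
    At s5: Dia r is true, so not Dia r is false.
      At s5: Dia r requires r at some successor in {s1, s2, s4, s8}.
        r holds at s4, so Dia r is true at s5.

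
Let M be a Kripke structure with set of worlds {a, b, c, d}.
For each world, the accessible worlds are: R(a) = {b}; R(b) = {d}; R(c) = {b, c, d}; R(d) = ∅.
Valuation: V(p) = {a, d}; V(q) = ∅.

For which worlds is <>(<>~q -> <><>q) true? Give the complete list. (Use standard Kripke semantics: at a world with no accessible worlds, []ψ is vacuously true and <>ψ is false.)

Let φ = <>(<>~q -> <><>q). Evaluate φ at each world:
  a (successors {b}): φ is false.
  b (successors {d}): φ is true.
  c (successors {b, c, d}): φ is true.
  d (successors ∅): φ is false.
For instance, at c:
  At c: <>(<>~q -> <><>q) requires <>~q -> <><>q at some successor in {b, c, d}.
    <>~q -> <><>q holds at d, so <>(<>~q -> <><>q) is true at c.
      At d: <>~q is false, <><>q is false, so <>~q -> <><>q is true.
Satisfying worlds: {b, c}

b, c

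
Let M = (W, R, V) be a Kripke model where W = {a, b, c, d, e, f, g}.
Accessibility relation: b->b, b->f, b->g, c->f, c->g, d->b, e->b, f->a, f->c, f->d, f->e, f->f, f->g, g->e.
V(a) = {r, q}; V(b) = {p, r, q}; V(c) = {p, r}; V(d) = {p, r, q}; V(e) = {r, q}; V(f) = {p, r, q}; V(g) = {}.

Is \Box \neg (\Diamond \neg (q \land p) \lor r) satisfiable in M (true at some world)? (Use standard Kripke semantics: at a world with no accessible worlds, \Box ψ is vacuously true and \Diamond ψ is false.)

Yes

Let φ = \Box \neg (\Diamond \neg (q \land p) \lor r). Evaluate φ at each world:
  a (successors ∅): φ is true.
  b (successors {b, f, g}): φ is false.
  c (successors {f, g}): φ is false.
  d (successors {b}): φ is false.
  e (successors {b}): φ is false.
  f (successors {a, c, d, e, f, g}): φ is false.
  g (successors {e}): φ is false.
Detail at a (witness):
  At a: no accessible worlds, so \Box \neg (\Diamond \neg (q \land p) \lor r) holds vacuously.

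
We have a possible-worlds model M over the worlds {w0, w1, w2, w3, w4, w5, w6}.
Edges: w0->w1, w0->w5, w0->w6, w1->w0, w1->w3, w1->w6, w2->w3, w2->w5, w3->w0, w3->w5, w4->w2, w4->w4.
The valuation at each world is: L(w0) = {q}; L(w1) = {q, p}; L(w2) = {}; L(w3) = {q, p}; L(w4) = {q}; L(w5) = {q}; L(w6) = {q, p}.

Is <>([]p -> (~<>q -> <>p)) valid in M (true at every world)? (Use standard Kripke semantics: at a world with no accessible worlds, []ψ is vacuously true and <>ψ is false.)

No

Let φ = <>([]p -> (~<>q -> <>p)). Evaluate φ at each world:
  w0 (successors {w1, w5, w6}): φ is true.
  w1 (successors {w0, w3, w6}): φ is true.
  w2 (successors {w3, w5}): φ is true.
  w3 (successors {w0, w5}): φ is true.
  w4 (successors {w2, w4}): φ is true.
  w5 (successors ∅): φ is false.
  w6 (successors ∅): φ is false.
Detail at w5 (counterexample):
  At w5: no accessible worlds, so <>([]p -> (~<>q -> <>p)) is false.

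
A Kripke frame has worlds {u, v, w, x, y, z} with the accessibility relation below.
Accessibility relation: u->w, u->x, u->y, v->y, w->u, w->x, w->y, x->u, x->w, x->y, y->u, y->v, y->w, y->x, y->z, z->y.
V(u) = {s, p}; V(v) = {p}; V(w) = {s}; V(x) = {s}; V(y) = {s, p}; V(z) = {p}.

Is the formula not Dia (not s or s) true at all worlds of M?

Recall that Dia ψ holds at a world iff ψ holds at some accessible world.
Let φ = not Dia (not s or s). Evaluate φ at each world:
  u (successors {w, x, y}): φ is false.
  v (successors {y}): φ is false.
  w (successors {u, x, y}): φ is false.
  x (successors {u, w, y}): φ is false.
  y (successors {u, v, w, x, z}): φ is false.
  z (successors {y}): φ is false.
Detail at u (counterexample):
  At u: Dia (not s or s) is true, so not Dia (not s or s) is false.
    At u: Dia (not s or s) requires not s or s at some successor in {w, x, y}.
      not s or s holds at w, so Dia (not s or s) is true at u.

No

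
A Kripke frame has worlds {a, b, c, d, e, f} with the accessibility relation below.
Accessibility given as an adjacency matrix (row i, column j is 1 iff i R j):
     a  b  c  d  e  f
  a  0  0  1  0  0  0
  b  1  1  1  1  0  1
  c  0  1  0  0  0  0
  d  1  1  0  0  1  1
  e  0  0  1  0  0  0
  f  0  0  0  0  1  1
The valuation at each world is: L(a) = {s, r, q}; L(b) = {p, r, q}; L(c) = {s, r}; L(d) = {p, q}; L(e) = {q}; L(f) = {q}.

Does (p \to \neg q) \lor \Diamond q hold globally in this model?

Let φ = (p \to \neg q) \lor \Diamond q. Evaluate φ at each world:
  a (successors {c}): φ is true.
  b (successors {a, b, c, d, f}): φ is true.
  c (successors {b}): φ is true.
  d (successors {a, b, e, f}): φ is true.
  e (successors {c}): φ is true.
  f (successors {e, f}): φ is true.
For instance, at e:
  At e: p \to \neg q is true, \Diamond q is false, so (p \to \neg q) \lor \Diamond q is true.
    At e: \Diamond q requires q at some successor in {c}.
      At c: q is false.
    So \Diamond q is false at e.

Yes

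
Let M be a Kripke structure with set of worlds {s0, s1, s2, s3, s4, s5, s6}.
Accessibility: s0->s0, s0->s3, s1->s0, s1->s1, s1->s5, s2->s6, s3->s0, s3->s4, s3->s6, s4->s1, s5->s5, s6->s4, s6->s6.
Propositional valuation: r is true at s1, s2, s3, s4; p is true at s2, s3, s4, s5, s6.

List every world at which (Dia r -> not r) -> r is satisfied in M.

s1, s2, s3, s4

Let φ = (Dia r -> not r) -> r. Evaluate φ at each world:
  s0 (successors {s0, s3}): φ is false.
  s1 (successors {s0, s1, s5}): φ is true.
  s2 (successors {s6}): φ is true.
  s3 (successors {s0, s4, s6}): φ is true.
  s4 (successors {s1}): φ is true.
  s5 (successors {s5}): φ is false.
  s6 (successors {s4, s6}): φ is false.
For instance, at s5:
  At s5: Dia r -> not r is true, r is false, so (Dia r -> not r) -> r is false.
    At s5: Dia r is false, not r is true, so Dia r -> not r is true.
      At s5: Dia r requires r at some successor in {s5}.
        At s5: r is false.
      So Dia r is false at s5.
Satisfying worlds: {s1, s2, s3, s4}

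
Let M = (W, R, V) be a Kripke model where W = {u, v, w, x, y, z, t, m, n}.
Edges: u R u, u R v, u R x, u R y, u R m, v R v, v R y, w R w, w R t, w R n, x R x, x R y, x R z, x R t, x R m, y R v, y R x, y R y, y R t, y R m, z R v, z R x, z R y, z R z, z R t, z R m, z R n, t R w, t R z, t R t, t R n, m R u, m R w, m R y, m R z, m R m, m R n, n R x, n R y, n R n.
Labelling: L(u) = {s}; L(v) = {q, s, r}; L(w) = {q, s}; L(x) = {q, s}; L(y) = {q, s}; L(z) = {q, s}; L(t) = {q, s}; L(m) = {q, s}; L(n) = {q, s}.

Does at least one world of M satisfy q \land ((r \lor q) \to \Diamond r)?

Yes

Recall that \Diamond ψ holds at a world iff ψ holds at some accessible world.
Let φ = q \land ((r \lor q) \to \Diamond r). Evaluate φ at each world:
  u (successors {u, v, x, y, m}): φ is false.
  v (successors {v, y}): φ is true.
  w (successors {w, t, n}): φ is false.
  x (successors {x, y, z, t, m}): φ is false.
  y (successors {v, x, y, t, m}): φ is true.
  z (successors {v, x, y, z, t, m, n}): φ is true.
  t (successors {w, z, t, n}): φ is false.
  m (successors {u, w, y, z, m, n}): φ is false.
  n (successors {x, y, n}): φ is false.
Detail at v (witness):
  At v: q is true, (r \lor q) \to \Diamond r is true, so q \land ((r \lor q) \to \Diamond r) is true.
    At v: r \lor q is true, \Diamond r is true, so (r \lor q) \to \Diamond r is true.
      At v: \Diamond r requires r at some successor in {v, y}.
        r holds at v, so \Diamond r is true at v.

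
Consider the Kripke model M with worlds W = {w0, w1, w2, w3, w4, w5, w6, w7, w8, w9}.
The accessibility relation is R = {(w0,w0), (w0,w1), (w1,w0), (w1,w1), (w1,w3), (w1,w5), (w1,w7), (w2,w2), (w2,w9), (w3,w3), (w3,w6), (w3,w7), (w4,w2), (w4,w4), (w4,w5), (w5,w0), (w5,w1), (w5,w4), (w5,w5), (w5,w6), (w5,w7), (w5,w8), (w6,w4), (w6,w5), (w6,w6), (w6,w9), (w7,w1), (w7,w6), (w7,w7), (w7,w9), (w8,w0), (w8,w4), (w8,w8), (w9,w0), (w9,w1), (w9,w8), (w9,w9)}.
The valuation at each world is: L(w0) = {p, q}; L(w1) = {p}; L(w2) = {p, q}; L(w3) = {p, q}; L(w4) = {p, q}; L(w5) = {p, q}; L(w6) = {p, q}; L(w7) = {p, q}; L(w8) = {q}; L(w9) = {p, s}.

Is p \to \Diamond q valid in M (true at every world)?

Yes

Let φ = p \to \Diamond q. Evaluate φ at each world:
  w0 (successors {w0, w1}): φ is true.
  w1 (successors {w0, w1, w3, w5, w7}): φ is true.
  w2 (successors {w2, w9}): φ is true.
  w3 (successors {w3, w6, w7}): φ is true.
  w4 (successors {w2, w4, w5}): φ is true.
  w5 (successors {w0, w1, w4, w5, w6, w7, w8}): φ is true.
  w6 (successors {w4, w5, w6, w9}): φ is true.
  w7 (successors {w1, w6, w7, w9}): φ is true.
  w8 (successors {w0, w4, w8}): φ is true.
  w9 (successors {w0, w1, w8, w9}): φ is true.
For instance, at w4:
  At w4: p is true, \Diamond q is true, so p \to \Diamond q is true.
    At w4: \Diamond q requires q at some successor in {w2, w4, w5}.
      q holds at w2, so \Diamond q is true at w4.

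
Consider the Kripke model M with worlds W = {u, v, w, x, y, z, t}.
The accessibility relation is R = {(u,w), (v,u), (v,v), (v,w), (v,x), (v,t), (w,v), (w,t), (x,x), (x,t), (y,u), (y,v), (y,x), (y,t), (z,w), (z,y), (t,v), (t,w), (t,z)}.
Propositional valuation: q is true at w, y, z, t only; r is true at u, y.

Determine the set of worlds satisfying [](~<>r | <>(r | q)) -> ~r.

v, w, x, z, t

Let φ = [](~<>r | <>(r | q)) -> ~r. Evaluate φ at each world:
  u (successors {w}): φ is false.
  v (successors {u, v, w, x, t}): φ is true.
  w (successors {v, t}): φ is true.
  x (successors {x, t}): φ is true.
  y (successors {u, v, x, t}): φ is false.
  z (successors {w, y}): φ is true.
  t (successors {v, w, z}): φ is true.
For instance, at z:
  At z: [](~<>r | <>(r | q)) is true, ~r is true, so [](~<>r | <>(r | q)) -> ~r is true.
    At z: [](~<>r | <>(r | q)) requires ~<>r | <>(r | q) at every successor {w, y}.
      At w: ~<>r | <>(r | q) is true.
      At y: ~<>r | <>(r | q) is true.
    So [](~<>r | <>(r | q)) is true at z.
Satisfying worlds: {v, w, x, z, t}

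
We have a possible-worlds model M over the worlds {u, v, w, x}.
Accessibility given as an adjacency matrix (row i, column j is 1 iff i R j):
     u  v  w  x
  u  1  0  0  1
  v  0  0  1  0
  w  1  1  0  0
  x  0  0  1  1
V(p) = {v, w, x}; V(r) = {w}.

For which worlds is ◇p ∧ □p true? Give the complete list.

Let φ = ◇p ∧ □p. Evaluate φ at each world:
  u (successors {u, x}): φ is false.
  v (successors {w}): φ is true.
  w (successors {u, v}): φ is false.
  x (successors {w, x}): φ is true.
For instance, at v:
  At v: ◇p is true, □p is true, so ◇p ∧ □p is true.
    At v: ◇p requires p at some successor in {w}.
      p holds at w, so ◇p is true at v.
    At v: □p requires p at every successor {w}.
      At w: p is true.
    So □p is true at v.
Satisfying worlds: {v, x}

v, x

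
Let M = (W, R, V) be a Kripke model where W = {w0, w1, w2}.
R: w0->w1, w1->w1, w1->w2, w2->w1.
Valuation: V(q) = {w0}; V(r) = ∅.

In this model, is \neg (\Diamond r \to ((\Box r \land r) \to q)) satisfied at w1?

No

At w1: \Diamond r \to ((\Box r \land r) \to q) is true, so \neg (\Diamond r \to ((\Box r \land r) \to q)) is false.
  At w1: \Diamond r is false, (\Box r \land r) \to q is true, so \Diamond r \to ((\Box r \land r) \to q) is true.
    At w1: \Diamond r requires r at some successor in {w1, w2}.
      At w1: r is false.
      At w2: r is false.
    So \Diamond r is false at w1.
    At w1: \Box r \land r is false, q is false, so (\Box r \land r) \to q is true.
      At w1: \Box r is false, r is false, so \Box r \land r is false.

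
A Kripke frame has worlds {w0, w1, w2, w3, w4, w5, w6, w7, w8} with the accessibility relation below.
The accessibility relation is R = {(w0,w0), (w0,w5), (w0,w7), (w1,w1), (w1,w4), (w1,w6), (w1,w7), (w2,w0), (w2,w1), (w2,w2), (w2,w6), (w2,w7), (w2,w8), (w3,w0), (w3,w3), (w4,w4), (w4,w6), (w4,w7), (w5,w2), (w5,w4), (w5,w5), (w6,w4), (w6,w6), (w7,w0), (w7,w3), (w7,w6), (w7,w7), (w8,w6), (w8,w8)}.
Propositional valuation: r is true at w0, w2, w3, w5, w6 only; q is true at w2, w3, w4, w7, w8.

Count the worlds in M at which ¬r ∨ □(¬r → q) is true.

8

Let φ = ¬r ∨ □(¬r → q). Evaluate φ at each world:
  w0 (successors {w0, w5, w7}): φ is true.
  w1 (successors {w1, w4, w6, w7}): φ is true.
  w2 (successors {w0, w1, w2, w6, w7, w8}): φ is false.
  w3 (successors {w0, w3}): φ is true.
  w4 (successors {w4, w6, w7}): φ is true.
  w5 (successors {w2, w4, w5}): φ is true.
  w6 (successors {w4, w6}): φ is true.
  w7 (successors {w0, w3, w6, w7}): φ is true.
  w8 (successors {w6, w8}): φ is true.
For instance, at w8:
  At w8: ¬r is true, □(¬r → q) is true, so ¬r ∨ □(¬r → q) is true.
    At w8: □(¬r → q) requires ¬r → q at every successor {w6, w8}.
      At w6: ¬r → q is true.
      At w8: ¬r → q is true.
    So □(¬r → q) is true at w8.
Satisfying worlds: {w0, w1, w3, w4, w5, w6, w7, w8}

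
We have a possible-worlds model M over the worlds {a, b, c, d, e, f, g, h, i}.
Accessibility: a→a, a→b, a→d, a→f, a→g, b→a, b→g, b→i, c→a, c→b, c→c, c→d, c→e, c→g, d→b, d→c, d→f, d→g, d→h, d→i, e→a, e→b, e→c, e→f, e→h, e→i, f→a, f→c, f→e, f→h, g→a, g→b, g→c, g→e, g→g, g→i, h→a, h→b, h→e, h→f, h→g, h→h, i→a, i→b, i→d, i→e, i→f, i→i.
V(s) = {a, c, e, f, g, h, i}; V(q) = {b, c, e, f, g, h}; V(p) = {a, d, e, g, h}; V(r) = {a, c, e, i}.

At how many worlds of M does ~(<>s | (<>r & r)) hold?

Let φ = ~(<>s | (<>r & r)). Evaluate φ at each world:
  a (successors {a, b, d, f, g}): φ is false.
  b (successors {a, g, i}): φ is false.
  c (successors {a, b, c, d, e, g}): φ is false.
  d (successors {b, c, f, g, h, i}): φ is false.
  e (successors {a, b, c, f, h, i}): φ is false.
  f (successors {a, c, e, h}): φ is false.
  g (successors {a, b, c, e, g, i}): φ is false.
  h (successors {a, b, e, f, g, h}): φ is false.
  i (successors {a, b, d, e, f, i}): φ is false.
For instance, at c:
  At c: <>s | (<>r & r) is true, so ~(<>s | (<>r & r)) is false.
    At c: <>s is true, <>r & r is true, so <>s | (<>r & r) is true.
      At c: <>s requires s at some successor in {a, b, c, d, e, g}.
        s holds at a, so <>s is true at c.
      At c: <>r is true, r is true, so <>r & r is true.
Satisfying worlds: none.

0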